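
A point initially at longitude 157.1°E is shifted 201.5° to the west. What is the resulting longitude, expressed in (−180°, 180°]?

Start at +157.1°; shift −201.5° → -44.4°.
-44.4° already lies in (−180°, 180°].

44.4°W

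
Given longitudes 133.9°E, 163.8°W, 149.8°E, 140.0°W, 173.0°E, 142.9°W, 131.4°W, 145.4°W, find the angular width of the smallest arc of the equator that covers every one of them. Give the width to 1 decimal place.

Sort the longitudes: -163.8°, -145.4°, -142.9°, -140.0°, -131.4°, +133.9°, +149.8°, +173.0°.
Eastward gaps between consecutive values (wrapping around): 18.4°, 2.5°, 2.9°, 8.6°, 265.3°, 15.9°, 23.2°, 23.2°.
Largest gap = 265.3° ⇒ minimal covering band is its complement: 360° − 265.3° = 94.7°.
Band runs from +133.9° eastward to -131.4°, crossing the antimeridian.

94.7°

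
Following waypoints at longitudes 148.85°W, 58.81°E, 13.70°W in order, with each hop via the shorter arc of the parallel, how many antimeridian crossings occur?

Leg 1: -148.85° → +58.81°, shortest Δλ = -152.34° (west) — crosses 180°.
Leg 2: +58.81° → -13.70°, shortest Δλ = -72.51° (west) — does not cross 180°.
Total crossings: 1.

1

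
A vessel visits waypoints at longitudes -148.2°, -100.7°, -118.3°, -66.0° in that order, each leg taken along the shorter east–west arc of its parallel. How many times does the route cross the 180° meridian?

0

Leg 1: -148.2° → -100.7°, shortest Δλ = 47.5° (east) — does not cross 180°.
Leg 2: -100.7° → -118.3°, shortest Δλ = -17.6° (west) — does not cross 180°.
Leg 3: -118.3° → -66.0°, shortest Δλ = 52.3° (east) — does not cross 180°.
Total crossings: 0.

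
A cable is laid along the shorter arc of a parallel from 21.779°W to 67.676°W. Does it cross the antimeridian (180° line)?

Signed shortest Δλ = ((-67.676 − -21.779 + 180) mod 360) − 180 = -45.897°.
Going west by 45.897° from -21.779° reaches -67.676° without touching 180°.

No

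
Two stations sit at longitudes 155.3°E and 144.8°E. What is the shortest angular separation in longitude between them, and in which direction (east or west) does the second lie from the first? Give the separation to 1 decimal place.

10.5° west

Raw difference: 144.8 − 155.3 = -10.5°.
Normalise into (−180°, 180°]: -10.5° stays -10.5°.
Negative ⇒ the second point lies to the west; separation 10.5°.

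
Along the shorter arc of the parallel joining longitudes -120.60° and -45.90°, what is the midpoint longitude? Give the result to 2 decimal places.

-83.25°

Signed shortest Δλ from -120.60° to -45.90° is +74.70°.
Midpoint longitude = -120.60° + (+74.70°)/2 = -120.60° + 37.35° = -83.25°.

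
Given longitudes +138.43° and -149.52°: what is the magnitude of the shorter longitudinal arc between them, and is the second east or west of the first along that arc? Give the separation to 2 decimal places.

72.05° east

Raw difference: -149.52 − 138.43 = -287.95°.
Normalise into (−180°, 180°]: -287.95° + 360° = 72.05°.
Positive ⇒ the second point lies to the east; separation 72.05°.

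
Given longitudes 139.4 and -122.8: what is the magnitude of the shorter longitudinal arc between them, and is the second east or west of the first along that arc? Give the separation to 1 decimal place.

97.8° east

Raw difference: -122.8 − 139.4 = -262.2°.
Normalise into (−180°, 180°]: -262.2° + 360° = 97.8°.
Positive ⇒ the second point lies to the east; separation 97.8°.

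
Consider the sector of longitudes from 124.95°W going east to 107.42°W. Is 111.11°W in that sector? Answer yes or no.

Band width going east from -124.95° to -107.42°: ((-107.42 − -124.95) mod 360) = 17.53°.
Offset of -111.11° east of the west edge: ((-111.11 − -124.95) mod 360) = 13.84°.
13.84° ≤ 17.53° ⇒ inside.

Yes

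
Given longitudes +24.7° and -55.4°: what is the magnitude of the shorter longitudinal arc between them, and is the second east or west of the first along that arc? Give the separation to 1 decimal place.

Raw difference: -55.4 − 24.7 = -80.1°.
Normalise into (−180°, 180°]: -80.1° stays -80.1°.
Negative ⇒ the second point lies to the west; separation 80.1°.

80.1° west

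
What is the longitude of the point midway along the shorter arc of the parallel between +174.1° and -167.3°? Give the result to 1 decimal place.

-176.6°

Signed shortest Δλ from +174.1° to -167.3° is +18.6°.
Midpoint longitude = +174.1° + (+18.6°)/2 = +174.1° + 9.3° = +183.4°.
Normalise into (−180°, 180°]: -176.6°.
(The naïve average (+174.1 + -167.3)/2 = 3.4° is on the wrong side of the globe.)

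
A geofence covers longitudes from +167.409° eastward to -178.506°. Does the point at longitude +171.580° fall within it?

Band width going east from +167.409° to -178.506°: ((-178.506 − 167.409) mod 360) = 14.085°.
Offset of +171.580° east of the west edge: ((171.580 − 167.409) mod 360) = 4.171°.
4.171° ≤ 14.085° ⇒ inside.

Yes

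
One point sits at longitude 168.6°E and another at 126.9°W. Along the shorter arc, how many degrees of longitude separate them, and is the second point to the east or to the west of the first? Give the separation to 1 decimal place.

64.5° east

Raw difference: -126.9 − 168.6 = -295.5°.
Normalise into (−180°, 180°]: -295.5° + 360° = 64.5°.
Positive ⇒ the second point lies to the east; separation 64.5°.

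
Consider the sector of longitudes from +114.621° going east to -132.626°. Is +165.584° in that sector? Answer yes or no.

Yes

Band width going east from +114.621° to -132.626°: ((-132.626 − 114.621) mod 360) = 112.753°.
Offset of +165.584° east of the west edge: ((165.584 − 114.621) mod 360) = 50.963°.
50.963° ≤ 112.753° ⇒ inside.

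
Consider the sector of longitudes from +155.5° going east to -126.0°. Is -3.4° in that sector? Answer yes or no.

No

Band width going east from +155.5° to -126.0°: ((-126.0 − 155.5) mod 360) = 78.5°.
Offset of -3.4° east of the west edge: ((-3.4 − 155.5) mod 360) = 201.1°.
201.1° > 78.5° ⇒ outside.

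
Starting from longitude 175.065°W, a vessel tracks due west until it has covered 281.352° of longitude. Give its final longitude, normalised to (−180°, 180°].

96.417°W

Start at -175.065°; shift −281.352° → -456.417°.
-456.417° lies outside (−180°, 180°]; add 360° → -96.417°.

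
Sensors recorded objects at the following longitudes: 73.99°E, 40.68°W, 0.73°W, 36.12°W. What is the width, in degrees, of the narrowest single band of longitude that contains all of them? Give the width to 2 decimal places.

114.67°

Sort the longitudes: -40.68°, -36.12°, -0.73°, +73.99°.
Eastward gaps between consecutive values (wrapping around): 4.56°, 35.39°, 74.72°, 245.33°.
Largest gap = 245.33° ⇒ minimal covering band is its complement: 360° − 245.33° = 114.67°.
Band runs from -40.68° eastward to +73.99°.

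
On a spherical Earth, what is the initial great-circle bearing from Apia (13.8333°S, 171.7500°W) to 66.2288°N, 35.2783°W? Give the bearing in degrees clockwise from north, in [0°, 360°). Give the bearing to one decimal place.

Δλ = -35.2783 − -171.7500 = 136.4717°.
θ = atan2( sin Δλ · cos φ₂ , cos φ₁ · sin φ₂ − sin φ₁ · cos φ₂ · cos Δλ )
  = atan2(0.27761, 0.81874) = 18.730° → normalised to [0°, 360°): 18.730°.

18.7°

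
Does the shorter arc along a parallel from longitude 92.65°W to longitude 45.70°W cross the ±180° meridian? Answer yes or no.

No

Signed shortest Δλ = ((-45.70 − -92.65 + 180) mod 360) − 180 = 46.95°.
Going east by 46.95° from -92.65° reaches -45.70° without touching 180°.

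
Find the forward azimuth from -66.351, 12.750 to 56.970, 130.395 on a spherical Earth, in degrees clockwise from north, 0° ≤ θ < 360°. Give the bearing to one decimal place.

Δλ = 130.395 − 12.750 = 117.645°.
θ = atan2( sin Δλ · cos φ₂ , cos φ₁ · sin φ₂ − sin φ₁ · cos φ₂ · cos Δλ )
  = atan2(0.48285, 0.10463) = 77.773° → normalised to [0°, 360°): 77.773°.

77.8°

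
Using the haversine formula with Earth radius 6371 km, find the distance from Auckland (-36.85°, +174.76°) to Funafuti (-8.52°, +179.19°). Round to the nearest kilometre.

3182 km

Δλ = 179.19 − 174.76 = 4.43°.
Δφ = -8.52 − -36.85 = 28.33°.
a = sin²(Δφ/2) + cos φ₁ · cos φ₂ · sin²(Δλ/2) = 0.061068.
c = 2·atan2(√a, √(1−a)) = 0.49941 rad → d = 6371·c ≈ 3181.75 km.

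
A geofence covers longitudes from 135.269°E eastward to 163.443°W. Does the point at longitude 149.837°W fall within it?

No

Band width going east from +135.269° to -163.443°: ((-163.443 − 135.269) mod 360) = 61.288°.
Offset of -149.837° east of the west edge: ((-149.837 − 135.269) mod 360) = 74.894°.
74.894° > 61.288° ⇒ outside.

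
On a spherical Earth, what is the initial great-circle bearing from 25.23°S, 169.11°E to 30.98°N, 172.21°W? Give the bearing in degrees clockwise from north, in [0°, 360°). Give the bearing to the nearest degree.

19°

Δλ = -172.21 − 169.11 = -341.32°; wrapped into (−180°, 180°]: 18.68°.
θ = atan2( sin Δλ · cos φ₂ , cos φ₁ · sin φ₂ − sin φ₁ · cos φ₂ · cos Δλ )
  = atan2(0.27459, 0.81183) = 18.688° → normalised to [0°, 360°): 18.688°.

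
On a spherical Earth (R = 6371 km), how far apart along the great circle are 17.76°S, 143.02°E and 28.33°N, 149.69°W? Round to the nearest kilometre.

Δλ = -149.69 − 143.02 = -292.71°; wrapped into (−180°, 180°]: 67.29°.
Δφ = 28.33 − -17.76 = 46.09°.
a = sin²(Δφ/2) + cos φ₁ · cos φ₂ · sin²(Δλ/2) = 0.410560.
c = 2·atan2(√a, √(1−a)) = 1.39095 rad → d = 6371·c ≈ 8861.73 km.

8862 km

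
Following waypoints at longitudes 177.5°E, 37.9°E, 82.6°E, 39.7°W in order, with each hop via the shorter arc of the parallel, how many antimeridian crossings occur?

0

Leg 1: +177.5° → +37.9°, shortest Δλ = -139.6° (west) — does not cross 180°.
Leg 2: +37.9° → +82.6°, shortest Δλ = 44.7° (east) — does not cross 180°.
Leg 3: +82.6° → -39.7°, shortest Δλ = -122.3° (west) — does not cross 180°.
Total crossings: 0.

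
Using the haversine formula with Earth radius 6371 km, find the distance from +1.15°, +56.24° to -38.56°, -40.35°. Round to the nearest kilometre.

10660 km

Δλ = -40.35 − 56.24 = -96.59°.
Δφ = -38.56 − 1.15 = -39.71°.
a = sin²(Δφ/2) + cos φ₁ · cos φ₂ · sin²(Δλ/2) = 0.551116.
c = 2·atan2(√a, √(1−a)) = 1.67321 rad → d = 6371·c ≈ 10660.01 km.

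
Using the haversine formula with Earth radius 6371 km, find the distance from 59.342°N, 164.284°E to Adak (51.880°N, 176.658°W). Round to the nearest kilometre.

Δλ = -176.658 − 164.284 = -340.942°; wrapped into (−180°, 180°]: 19.058°.
Δφ = 51.880 − 59.342 = -7.462°.
a = sin²(Δφ/2) + cos φ₁ · cos φ₂ · sin²(Δλ/2) = 0.012861.
c = 2·atan2(√a, √(1−a)) = 0.22730 rad → d = 6371·c ≈ 1448.14 km.

1448 km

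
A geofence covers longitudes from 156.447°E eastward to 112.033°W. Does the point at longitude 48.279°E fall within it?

Band width going east from +156.447° to -112.033°: ((-112.033 − 156.447) mod 360) = 91.520°.
Offset of +48.279° east of the west edge: ((48.279 − 156.447) mod 360) = 251.832°.
251.832° > 91.520° ⇒ outside.

No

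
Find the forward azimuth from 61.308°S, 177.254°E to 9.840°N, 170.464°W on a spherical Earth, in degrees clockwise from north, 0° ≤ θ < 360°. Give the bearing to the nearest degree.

13°

Δλ = -170.464 − 177.254 = -347.718°; wrapped into (−180°, 180°]: 12.282°.
θ = atan2( sin Δλ · cos φ₂ , cos φ₁ · sin φ₂ − sin φ₁ · cos φ₂ · cos Δλ )
  = atan2(0.20959, 0.92657) = 12.746° → normalised to [0°, 360°): 12.746°.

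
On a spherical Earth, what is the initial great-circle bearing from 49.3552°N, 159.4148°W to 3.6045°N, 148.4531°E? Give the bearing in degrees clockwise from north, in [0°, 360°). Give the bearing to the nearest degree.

Δλ = 148.4531 − -159.4148 = 307.8679°; wrapped into (−180°, 180°]: -52.1321°.
θ = atan2( sin Δλ · cos φ₂ , cos φ₁ · sin φ₂ − sin φ₁ · cos φ₂ · cos Δλ )
  = atan2(-0.78787, -0.42389) = -118.281° → normalised to [0°, 360°): 241.719°.

242°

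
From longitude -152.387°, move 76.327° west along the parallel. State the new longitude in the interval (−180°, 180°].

Start at -152.387°; shift −76.327° → -228.714°.
-228.714° lies outside (−180°, 180°]; add 360° → +131.286°.

+131.286°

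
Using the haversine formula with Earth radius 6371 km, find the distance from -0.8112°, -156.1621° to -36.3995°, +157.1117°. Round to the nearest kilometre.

6220 km

Δλ = 157.1117 − -156.1621 = 313.2738°; wrapped into (−180°, 180°]: -46.7262°.
Δφ = -36.3995 − -0.8112 = -35.5883°.
a = sin²(Δφ/2) + cos φ₁ · cos φ₂ · sin²(Δλ/2) = 0.219954.
c = 2·atan2(√a, √(1−a)) = 0.97630 rad → d = 6371·c ≈ 6220.00 km.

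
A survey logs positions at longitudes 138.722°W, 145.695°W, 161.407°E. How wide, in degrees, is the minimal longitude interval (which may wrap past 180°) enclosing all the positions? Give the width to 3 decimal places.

59.871°

Sort the longitudes: -145.695°, -138.722°, +161.407°.
Eastward gaps between consecutive values (wrapping around): 6.973°, 300.129°, 52.898°.
Largest gap = 300.129° ⇒ minimal covering band is its complement: 360° − 300.129° = 59.871°.
Band runs from +161.407° eastward to -138.722°, crossing the antimeridian.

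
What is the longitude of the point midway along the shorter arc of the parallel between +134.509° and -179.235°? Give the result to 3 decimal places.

+157.637°

Signed shortest Δλ from +134.509° to -179.235° is +46.256°.
Midpoint longitude = +134.509° + (+46.256°)/2 = +134.509° + 23.128° = +157.637°.
(The naïve average (+134.509 + -179.235)/2 = -22.363° is on the wrong side of the globe.)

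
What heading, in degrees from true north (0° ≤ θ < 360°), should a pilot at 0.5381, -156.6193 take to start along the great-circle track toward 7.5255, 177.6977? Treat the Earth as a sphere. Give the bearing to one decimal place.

285.9°

Δλ = 177.6977 − -156.6193 = 334.3170°; wrapped into (−180°, 180°]: -25.6830°.
θ = atan2( sin Δλ · cos φ₂ , cos φ₁ · sin φ₂ − sin φ₁ · cos φ₂ · cos Δλ )
  = atan2(-0.42966, 0.12257) = -74.078° → normalised to [0°, 360°): 285.922°.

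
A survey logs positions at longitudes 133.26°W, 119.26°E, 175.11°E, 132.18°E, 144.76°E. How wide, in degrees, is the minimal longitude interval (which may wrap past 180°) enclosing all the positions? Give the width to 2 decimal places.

Sort the longitudes: -133.26°, +119.26°, +132.18°, +144.76°, +175.11°.
Eastward gaps between consecutive values (wrapping around): 252.52°, 12.92°, 12.58°, 30.35°, 51.63°.
Largest gap = 252.52° ⇒ minimal covering band is its complement: 360° − 252.52° = 107.48°.
Band runs from +119.26° eastward to -133.26°, crossing the antimeridian.

107.48°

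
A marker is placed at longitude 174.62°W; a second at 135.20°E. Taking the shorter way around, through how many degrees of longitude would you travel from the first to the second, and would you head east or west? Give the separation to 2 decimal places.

50.18° west

Raw difference: 135.20 − -174.62 = 309.82°.
Normalise into (−180°, 180°]: 309.82° − 360° = -50.18°.
Negative ⇒ the second point lies to the west; separation 50.18°.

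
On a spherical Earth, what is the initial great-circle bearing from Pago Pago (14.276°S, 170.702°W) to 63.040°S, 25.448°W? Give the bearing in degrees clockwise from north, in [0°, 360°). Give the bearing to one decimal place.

164.9°

Δλ = -25.448 − -170.702 = 145.254°.
θ = atan2( sin Δλ · cos φ₂ , cos φ₁ · sin φ₂ − sin φ₁ · cos φ₂ · cos Δλ )
  = atan2(0.25839, -0.95566) = 164.870° → normalised to [0°, 360°): 164.870°.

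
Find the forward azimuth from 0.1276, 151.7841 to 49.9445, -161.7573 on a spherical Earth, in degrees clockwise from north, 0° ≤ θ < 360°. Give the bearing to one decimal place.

31.4°

Δλ = -161.7573 − 151.7841 = -313.5414°; wrapped into (−180°, 180°]: 46.4586°.
θ = atan2( sin Δλ · cos φ₂ , cos φ₁ · sin φ₂ − sin φ₁ · cos φ₂ · cos Δλ )
  = atan2(0.46648, 0.76443) = 31.393° → normalised to [0°, 360°): 31.393°.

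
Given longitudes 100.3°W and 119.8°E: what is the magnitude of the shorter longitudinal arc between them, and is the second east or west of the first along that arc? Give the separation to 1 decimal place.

139.9° west

Raw difference: 119.8 − -100.3 = 220.1°.
Normalise into (−180°, 180°]: 220.1° − 360° = -139.9°.
Negative ⇒ the second point lies to the west; separation 139.9°.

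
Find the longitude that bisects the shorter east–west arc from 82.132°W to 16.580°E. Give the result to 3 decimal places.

Signed shortest Δλ from -82.132° to +16.580° is +98.712°.
Midpoint longitude = -82.132° + (+98.712°)/2 = -82.132° + 49.356° = -32.776°.

32.776°W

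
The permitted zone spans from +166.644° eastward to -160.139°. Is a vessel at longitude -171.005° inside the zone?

Band width going east from +166.644° to -160.139°: ((-160.139 − 166.644) mod 360) = 33.217°.
Offset of -171.005° east of the west edge: ((-171.005 − 166.644) mod 360) = 22.351°.
22.351° ≤ 33.217° ⇒ inside.

Yes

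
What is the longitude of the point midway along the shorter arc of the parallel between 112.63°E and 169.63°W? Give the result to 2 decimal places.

151.50°E

Signed shortest Δλ from +112.63° to -169.63° is +77.74°.
Midpoint longitude = +112.63° + (+77.74°)/2 = +112.63° + 38.87° = +151.50°.
(The naïve average (+112.63 + -169.63)/2 = -28.5° is on the wrong side of the globe.)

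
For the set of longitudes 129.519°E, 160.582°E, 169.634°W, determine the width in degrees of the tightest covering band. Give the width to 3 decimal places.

60.847°

Sort the longitudes: -169.634°, +129.519°, +160.582°.
Eastward gaps between consecutive values (wrapping around): 299.153°, 31.063°, 29.784°.
Largest gap = 299.153° ⇒ minimal covering band is its complement: 360° − 299.153° = 60.847°.
Band runs from +129.519° eastward to -169.634°, crossing the antimeridian.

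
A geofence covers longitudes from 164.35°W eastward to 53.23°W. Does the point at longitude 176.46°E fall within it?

Band width going east from -164.35° to -53.23°: ((-53.23 − -164.35) mod 360) = 111.12°.
Offset of +176.46° east of the west edge: ((176.46 − -164.35) mod 360) = 340.81°.
340.81° > 111.12° ⇒ outside.

No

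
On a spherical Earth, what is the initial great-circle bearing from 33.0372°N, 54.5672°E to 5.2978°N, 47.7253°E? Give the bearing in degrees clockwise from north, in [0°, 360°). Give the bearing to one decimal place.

Δλ = 47.7253 − 54.5672 = -6.8419°.
θ = atan2( sin Δλ · cos φ₂ , cos φ₁ · sin φ₂ − sin φ₁ · cos φ₂ · cos Δλ )
  = atan2(-0.11862, -0.46158) = -165.588° → normalised to [0°, 360°): 194.412°.

194.4°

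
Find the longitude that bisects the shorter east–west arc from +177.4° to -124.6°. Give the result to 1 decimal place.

-153.6°

Signed shortest Δλ from +177.4° to -124.6° is +58.0°.
Midpoint longitude = +177.4° + (+58.0°)/2 = +177.4° + 29.0° = +206.4°.
Normalise into (−180°, 180°]: -153.6°.
(The naïve average (+177.4 + -124.6)/2 = 26.4° is on the wrong side of the globe.)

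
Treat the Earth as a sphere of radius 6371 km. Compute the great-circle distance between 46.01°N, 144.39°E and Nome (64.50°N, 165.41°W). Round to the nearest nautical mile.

Δλ = -165.41 − 144.39 = -309.80°; wrapped into (−180°, 180°]: 50.20°.
Δφ = 64.50 − 46.01 = 18.49°.
a = sin²(Δφ/2) + cos φ₁ · cos φ₂ · sin²(Δλ/2) = 0.079615.
c = 2·atan2(√a, √(1−a)) = 0.57209 rad → d = 6371·c ≈ 3644.80 km ≈ 1968.03 nmi.

1968 nmi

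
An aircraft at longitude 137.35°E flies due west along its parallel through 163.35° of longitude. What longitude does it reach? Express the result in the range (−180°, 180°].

Start at +137.35°; shift −163.35° → -26.00°.
-26.00° already lies in (−180°, 180°].

26.00°W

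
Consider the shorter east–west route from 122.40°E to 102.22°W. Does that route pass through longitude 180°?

Yes

Naïve |-102.22 − 122.40| = 224.62° > 180°, so the shorter arc goes the other way round — across 180°.
Signed shortest Δλ = ((-102.22 − 122.40 + 180) mod 360) − 180 = 135.38°.
Going east by 135.38° from +122.40° passes through 180° before reaching -102.22°.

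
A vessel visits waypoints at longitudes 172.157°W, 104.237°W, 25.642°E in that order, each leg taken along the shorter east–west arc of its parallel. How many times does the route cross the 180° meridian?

Leg 1: -172.157° → -104.237°, shortest Δλ = 67.92° (east) — does not cross 180°.
Leg 2: -104.237° → +25.642°, shortest Δλ = 129.879° (east) — does not cross 180°.
Total crossings: 0.

0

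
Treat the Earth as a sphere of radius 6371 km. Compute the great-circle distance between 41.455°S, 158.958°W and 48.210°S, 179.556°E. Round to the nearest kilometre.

1845 km

Δλ = 179.556 − -158.958 = 338.514°; wrapped into (−180°, 180°]: -21.486°.
Δφ = -48.210 − -41.455 = -6.755°.
a = sin²(Δφ/2) + cos φ₁ · cos φ₂ · sin²(Δλ/2) = 0.020825.
c = 2·atan2(√a, √(1−a)) = 0.28963 rad → d = 6371·c ≈ 1845.23 km.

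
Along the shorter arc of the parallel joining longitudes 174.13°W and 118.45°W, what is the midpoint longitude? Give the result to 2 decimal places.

146.29°W

Signed shortest Δλ from -174.13° to -118.45° is +55.68°.
Midpoint longitude = -174.13° + (+55.68°)/2 = -174.13° + 27.84° = -146.29°.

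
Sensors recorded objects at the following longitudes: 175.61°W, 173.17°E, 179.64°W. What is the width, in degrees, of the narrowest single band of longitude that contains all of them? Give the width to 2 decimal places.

11.22°

Sort the longitudes: -179.64°, -175.61°, +173.17°.
Eastward gaps between consecutive values (wrapping around): 4.03°, 348.78°, 7.19°.
Largest gap = 348.78° ⇒ minimal covering band is its complement: 360° − 348.78° = 11.22°.
Band runs from +173.17° eastward to -175.61°, crossing the antimeridian.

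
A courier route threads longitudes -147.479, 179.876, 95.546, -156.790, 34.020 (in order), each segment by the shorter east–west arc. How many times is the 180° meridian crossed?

3

Leg 1: -147.479° → +179.876°, shortest Δλ = -32.645° (west) — crosses 180°.
Leg 2: +179.876° → +95.546°, shortest Δλ = -84.33° (west) — does not cross 180°.
Leg 3: +95.546° → -156.790°, shortest Δλ = 107.664° (east) — crosses 180°.
Leg 4: -156.790° → +34.020°, shortest Δλ = -169.19° (west) — crosses 180°.
Total crossings: 3.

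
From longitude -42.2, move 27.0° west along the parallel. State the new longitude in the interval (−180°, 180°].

-69.2°

Start at -42.2°; shift −27.0° → -69.2°.
-69.2° already lies in (−180°, 180°].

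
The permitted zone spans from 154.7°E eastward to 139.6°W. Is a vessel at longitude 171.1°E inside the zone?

Yes

Band width going east from +154.7° to -139.6°: ((-139.6 − 154.7) mod 360) = 65.7°.
Offset of +171.1° east of the west edge: ((171.1 − 154.7) mod 360) = 16.4°.
16.4° ≤ 65.7° ⇒ inside.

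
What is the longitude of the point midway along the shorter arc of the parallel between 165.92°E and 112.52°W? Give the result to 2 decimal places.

153.30°W

Signed shortest Δλ from +165.92° to -112.52° is +81.56°.
Midpoint longitude = +165.92° + (+81.56°)/2 = +165.92° + 40.78° = +206.70°.
Normalise into (−180°, 180°]: -153.30°.
(The naïve average (+165.92 + -112.52)/2 = 26.7° is on the wrong side of the globe.)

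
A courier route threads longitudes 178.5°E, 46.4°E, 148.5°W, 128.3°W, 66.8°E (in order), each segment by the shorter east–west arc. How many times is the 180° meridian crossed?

2

Leg 1: +178.5° → +46.4°, shortest Δλ = -132.1° (west) — does not cross 180°.
Leg 2: +46.4° → -148.5°, shortest Δλ = 165.1° (east) — crosses 180°.
Leg 3: -148.5° → -128.3°, shortest Δλ = 20.2° (east) — does not cross 180°.
Leg 4: -128.3° → +66.8°, shortest Δλ = -164.9° (west) — crosses 180°.
Total crossings: 2.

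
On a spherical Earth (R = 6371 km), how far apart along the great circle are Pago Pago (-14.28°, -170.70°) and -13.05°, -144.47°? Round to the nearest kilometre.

Δλ = -144.47 − -170.70 = 26.23°.
Δφ = -13.05 − -14.28 = 1.23°.
a = sin²(Δφ/2) + cos φ₁ · cos φ₂ · sin²(Δλ/2) = 0.048722.
c = 2·atan2(√a, √(1−a)) = 0.44513 rad → d = 6371·c ≈ 2835.91 km.

2836 km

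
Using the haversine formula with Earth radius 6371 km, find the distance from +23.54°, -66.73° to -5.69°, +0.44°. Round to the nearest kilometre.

Δλ = 0.44 − -66.73 = 67.17°.
Δφ = -5.69 − 23.54 = -29.23°.
a = sin²(Δφ/2) + cos φ₁ · cos φ₂ · sin²(Δλ/2) = 0.342820.
c = 2·atan2(√a, √(1−a)) = 1.25101 rad → d = 6371·c ≈ 7970.22 km.

7970 km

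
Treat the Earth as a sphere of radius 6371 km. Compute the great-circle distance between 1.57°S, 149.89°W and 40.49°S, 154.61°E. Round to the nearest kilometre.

7045 km

Δλ = 154.61 − -149.89 = 304.50°; wrapped into (−180°, 180°]: -55.50°.
Δφ = -40.49 − -1.57 = -38.92°.
a = sin²(Δφ/2) + cos φ₁ · cos φ₂ · sin²(Δλ/2) = 0.275804.
c = 2·atan2(√a, √(1−a)) = 1.10583 rad → d = 6371·c ≈ 7045.25 km.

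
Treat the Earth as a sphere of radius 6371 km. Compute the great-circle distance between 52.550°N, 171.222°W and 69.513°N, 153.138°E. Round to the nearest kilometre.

2620 km

Δλ = 153.138 − -171.222 = 324.360°; wrapped into (−180°, 180°]: -35.640°.
Δφ = 69.513 − 52.550 = 16.963°.
a = sin²(Δφ/2) + cos φ₁ · cos φ₂ · sin²(Δλ/2) = 0.041685.
c = 2·atan2(√a, √(1−a)) = 0.41123 rad → d = 6371·c ≈ 2619.93 km.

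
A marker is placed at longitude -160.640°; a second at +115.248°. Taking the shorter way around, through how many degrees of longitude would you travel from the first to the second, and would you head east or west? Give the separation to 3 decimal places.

Raw difference: 115.248 − -160.640 = 275.888°.
Normalise into (−180°, 180°]: 275.888° − 360° = -84.112°.
Negative ⇒ the second point lies to the west; separation 84.112°.

84.112° west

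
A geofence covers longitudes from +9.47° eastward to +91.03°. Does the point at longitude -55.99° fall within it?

Band width going east from +9.47° to +91.03°: ((91.03 − 9.47) mod 360) = 81.56°.
Offset of -55.99° east of the west edge: ((-55.99 − 9.47) mod 360) = 294.54°.
294.54° > 81.56° ⇒ outside.

No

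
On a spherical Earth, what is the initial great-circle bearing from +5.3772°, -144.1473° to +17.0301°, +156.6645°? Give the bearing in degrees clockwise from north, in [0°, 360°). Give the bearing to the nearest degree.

287°

Δλ = 156.6645 − -144.1473 = 300.8118°; wrapped into (−180°, 180°]: -59.1882°.
θ = atan2( sin Δλ · cos φ₂ , cos φ₁ · sin φ₂ − sin φ₁ · cos φ₂ · cos Δλ )
  = atan2(-0.82119, 0.24569) = -73.344° → normalised to [0°, 360°): 286.656°.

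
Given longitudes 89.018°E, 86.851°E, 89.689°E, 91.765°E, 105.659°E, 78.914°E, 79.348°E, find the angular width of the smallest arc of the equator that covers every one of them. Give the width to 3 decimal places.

Sort the longitudes: +78.914°, +79.348°, +86.851°, +89.018°, +89.689°, +91.765°, +105.659°.
Eastward gaps between consecutive values (wrapping around): 0.434°, 7.503°, 2.167°, 0.671°, 2.076°, 13.894°, 333.255°.
Largest gap = 333.255° ⇒ minimal covering band is its complement: 360° − 333.255° = 26.745°.
Band runs from +78.914° eastward to +105.659°.

26.745°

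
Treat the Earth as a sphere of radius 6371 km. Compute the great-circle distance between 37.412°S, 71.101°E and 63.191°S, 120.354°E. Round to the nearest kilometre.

4347 km

Δλ = 120.354 − 71.101 = 49.253°.
Δφ = -63.191 − -37.412 = -25.779°.
a = sin²(Δφ/2) + cos φ₁ · cos φ₂ · sin²(Δλ/2) = 0.111965.
c = 2·atan2(√a, √(1−a)) = 0.68239 rad → d = 6371·c ≈ 4347.49 km.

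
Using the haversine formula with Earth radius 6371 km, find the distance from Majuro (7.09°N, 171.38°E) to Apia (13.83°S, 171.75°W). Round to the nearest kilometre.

Δλ = -171.75 − 171.38 = -343.13°; wrapped into (−180°, 180°]: 16.87°.
Δφ = -13.83 − 7.09 = -20.92°.
a = sin²(Δφ/2) + cos φ₁ · cos φ₂ · sin²(Δλ/2) = 0.053694.
c = 2·atan2(√a, √(1−a)) = 0.46769 rad → d = 6371·c ≈ 2979.64 km.

2980 km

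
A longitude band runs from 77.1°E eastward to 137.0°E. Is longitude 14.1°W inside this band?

No

Band width going east from +77.1° to +137.0°: ((137.0 − 77.1) mod 360) = 59.9°.
Offset of -14.1° east of the west edge: ((-14.1 − 77.1) mod 360) = 268.8°.
268.8° > 59.9° ⇒ outside.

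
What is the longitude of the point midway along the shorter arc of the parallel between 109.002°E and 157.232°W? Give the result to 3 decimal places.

Signed shortest Δλ from +109.002° to -157.232° is +93.766°.
Midpoint longitude = +109.002° + (+93.766°)/2 = +109.002° + 46.883° = +155.885°.
(The naïve average (+109.002 + -157.232)/2 = -24.115° is on the wrong side of the globe.)

155.885°E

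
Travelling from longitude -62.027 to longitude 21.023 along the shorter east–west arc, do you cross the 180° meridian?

No

Signed shortest Δλ = ((21.023 − -62.027 + 180) mod 360) − 180 = 83.05°.
Going east by 83.05° from -62.027° reaches +21.023° without touching 180°.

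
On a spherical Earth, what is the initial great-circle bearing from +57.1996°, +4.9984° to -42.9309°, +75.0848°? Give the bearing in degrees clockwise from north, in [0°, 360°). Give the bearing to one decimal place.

130.0°

Δλ = 75.0848 − 4.9984 = 70.0864°.
θ = atan2( sin Δλ · cos φ₂ , cos φ₁ · sin φ₂ − sin φ₁ · cos φ₂ · cos Δλ )
  = atan2(0.68840, -0.57859) = 130.047° → normalised to [0°, 360°): 130.047°.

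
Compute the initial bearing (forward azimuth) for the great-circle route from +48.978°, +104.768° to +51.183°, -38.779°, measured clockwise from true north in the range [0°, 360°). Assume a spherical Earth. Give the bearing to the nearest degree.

Δλ = -38.779 − 104.768 = -143.547°.
θ = atan2( sin Δλ · cos φ₂ , cos φ₁ · sin φ₂ − sin φ₁ · cos φ₂ · cos Δλ )
  = atan2(-0.37244, 0.89179) = -22.667° → normalised to [0°, 360°): 337.333°.

337°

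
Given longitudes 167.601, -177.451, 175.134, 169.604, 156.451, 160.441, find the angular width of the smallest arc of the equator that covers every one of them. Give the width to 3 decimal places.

26.098°

Sort the longitudes: -177.451°, +156.451°, +160.441°, +167.601°, +169.604°, +175.134°.
Eastward gaps between consecutive values (wrapping around): 333.902°, 3.990°, 7.160°, 2.003°, 5.530°, 7.415°.
Largest gap = 333.902° ⇒ minimal covering band is its complement: 360° − 333.902° = 26.098°.
Band runs from +156.451° eastward to -177.451°, crossing the antimeridian.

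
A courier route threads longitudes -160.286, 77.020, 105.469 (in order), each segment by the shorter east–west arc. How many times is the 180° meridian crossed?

1

Leg 1: -160.286° → +77.020°, shortest Δλ = -122.694° (west) — crosses 180°.
Leg 2: +77.020° → +105.469°, shortest Δλ = 28.449° (east) — does not cross 180°.
Total crossings: 1.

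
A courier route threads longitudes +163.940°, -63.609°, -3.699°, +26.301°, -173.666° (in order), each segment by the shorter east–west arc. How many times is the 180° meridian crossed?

Leg 1: +163.940° → -63.609°, shortest Δλ = 132.451° (east) — crosses 180°.
Leg 2: -63.609° → -3.699°, shortest Δλ = 59.91° (east) — does not cross 180°.
Leg 3: -3.699° → +26.301°, shortest Δλ = 30.0° (east) — does not cross 180°.
Leg 4: +26.301° → -173.666°, shortest Δλ = 160.033° (east) — crosses 180°.
Total crossings: 2.

2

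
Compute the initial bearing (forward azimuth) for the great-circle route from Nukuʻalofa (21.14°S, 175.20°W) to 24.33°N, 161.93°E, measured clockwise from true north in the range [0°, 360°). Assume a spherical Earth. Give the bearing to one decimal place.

Δλ = 161.93 − -175.20 = 337.13°; wrapped into (−180°, 180°]: -22.87°.
θ = atan2( sin Δλ · cos φ₂ , cos φ₁ · sin φ₂ − sin φ₁ · cos φ₂ · cos Δλ )
  = atan2(-0.35413, 0.68705) = -27.268° → normalised to [0°, 360°): 332.732°.

332.7°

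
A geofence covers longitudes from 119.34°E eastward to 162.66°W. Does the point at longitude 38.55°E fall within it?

No

Band width going east from +119.34° to -162.66°: ((-162.66 − 119.34) mod 360) = 78.00°.
Offset of +38.55° east of the west edge: ((38.55 − 119.34) mod 360) = 279.21°.
279.21° > 78.00° ⇒ outside.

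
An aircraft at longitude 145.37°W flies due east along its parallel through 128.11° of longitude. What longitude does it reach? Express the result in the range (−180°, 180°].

Start at -145.37°; shift +128.11° → -17.26°.
-17.26° already lies in (−180°, 180°].

17.26°W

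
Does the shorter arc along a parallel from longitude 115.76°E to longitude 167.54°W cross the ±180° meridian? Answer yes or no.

Naïve |-167.54 − 115.76| = 283.3° > 180°, so the shorter arc goes the other way round — across 180°.
Signed shortest Δλ = ((-167.54 − 115.76 + 180) mod 360) − 180 = 76.7°.
Going east by 76.7° from +115.76° passes through 180° before reaching -167.54°.

Yes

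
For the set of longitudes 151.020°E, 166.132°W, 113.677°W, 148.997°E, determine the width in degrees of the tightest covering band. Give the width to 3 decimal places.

Sort the longitudes: -166.132°, -113.677°, +148.997°, +151.020°.
Eastward gaps between consecutive values (wrapping around): 52.455°, 262.674°, 2.023°, 42.848°.
Largest gap = 262.674° ⇒ minimal covering band is its complement: 360° − 262.674° = 97.326°.
Band runs from +148.997° eastward to -113.677°, crossing the antimeridian.

97.326°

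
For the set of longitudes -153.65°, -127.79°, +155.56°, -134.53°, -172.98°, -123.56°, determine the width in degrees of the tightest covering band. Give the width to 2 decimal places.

80.88°

Sort the longitudes: -172.98°, -153.65°, -134.53°, -127.79°, -123.56°, +155.56°.
Eastward gaps between consecutive values (wrapping around): 19.33°, 19.12°, 6.74°, 4.23°, 279.12°, 31.46°.
Largest gap = 279.12° ⇒ minimal covering band is its complement: 360° − 279.12° = 80.88°.
Band runs from +155.56° eastward to -123.56°, crossing the antimeridian.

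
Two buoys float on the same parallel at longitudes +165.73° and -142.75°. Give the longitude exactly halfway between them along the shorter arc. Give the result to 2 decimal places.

Signed shortest Δλ from +165.73° to -142.75° is +51.52°.
Midpoint longitude = +165.73° + (+51.52°)/2 = +165.73° + 25.76° = +191.49°.
Normalise into (−180°, 180°]: -168.51°.
(The naïve average (+165.73 + -142.75)/2 = 11.49° is on the wrong side of the globe.)

-168.51°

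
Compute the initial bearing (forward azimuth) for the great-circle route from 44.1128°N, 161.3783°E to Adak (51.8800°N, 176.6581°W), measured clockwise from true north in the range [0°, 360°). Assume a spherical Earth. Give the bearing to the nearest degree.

54°

Δλ = -176.6581 − 161.3783 = -338.0364°; wrapped into (−180°, 180°]: 21.9636°.
θ = atan2( sin Δλ · cos φ₂ , cos φ₁ · sin φ₂ − sin φ₁ · cos φ₂ · cos Δλ )
  = atan2(0.23088, 0.16633) = 54.230° → normalised to [0°, 360°): 54.230°.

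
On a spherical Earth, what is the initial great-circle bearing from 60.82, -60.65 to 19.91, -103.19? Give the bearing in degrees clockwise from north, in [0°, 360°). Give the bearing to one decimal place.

235.4°

Δλ = -103.19 − -60.65 = -42.54°.
θ = atan2( sin Δλ · cos φ₂ , cos φ₁ · sin φ₂ − sin φ₁ · cos φ₂ · cos Δλ )
  = atan2(-0.63569, -0.43881) = -124.617° → normalised to [0°, 360°): 235.383°.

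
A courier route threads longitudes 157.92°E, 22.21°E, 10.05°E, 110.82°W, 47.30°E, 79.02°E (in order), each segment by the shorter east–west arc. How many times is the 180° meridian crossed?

Leg 1: +157.92° → +22.21°, shortest Δλ = -135.71° (west) — does not cross 180°.
Leg 2: +22.21° → +10.05°, shortest Δλ = -12.16° (west) — does not cross 180°.
Leg 3: +10.05° → -110.82°, shortest Δλ = -120.87° (west) — does not cross 180°.
Leg 4: -110.82° → +47.30°, shortest Δλ = 158.12° (east) — does not cross 180°.
Leg 5: +47.30° → +79.02°, shortest Δλ = 31.72° (east) — does not cross 180°.
Total crossings: 0.

0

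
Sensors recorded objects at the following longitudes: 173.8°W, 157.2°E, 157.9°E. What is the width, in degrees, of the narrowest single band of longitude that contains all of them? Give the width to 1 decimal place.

Sort the longitudes: -173.8°, +157.2°, +157.9°.
Eastward gaps between consecutive values (wrapping around): 331.0°, 0.7°, 28.3°.
Largest gap = 331.0° ⇒ minimal covering band is its complement: 360° − 331.0° = 29.0°.
Band runs from +157.2° eastward to -173.8°, crossing the antimeridian.

29.0°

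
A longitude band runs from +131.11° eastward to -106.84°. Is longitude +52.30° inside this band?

No

Band width going east from +131.11° to -106.84°: ((-106.84 − 131.11) mod 360) = 122.05°.
Offset of +52.30° east of the west edge: ((52.30 − 131.11) mod 360) = 281.19°.
281.19° > 122.05° ⇒ outside.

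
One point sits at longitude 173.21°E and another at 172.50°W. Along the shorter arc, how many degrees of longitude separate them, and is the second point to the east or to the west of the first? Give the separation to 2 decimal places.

14.29° east

Raw difference: -172.50 − 173.21 = -345.71°.
Normalise into (−180°, 180°]: -345.71° + 360° = 14.29°.
Positive ⇒ the second point lies to the east; separation 14.29°.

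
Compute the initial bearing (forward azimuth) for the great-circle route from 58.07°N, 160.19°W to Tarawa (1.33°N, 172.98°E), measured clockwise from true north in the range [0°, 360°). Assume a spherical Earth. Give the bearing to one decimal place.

211.2°

Δλ = 172.98 − -160.19 = 333.17°; wrapped into (−180°, 180°]: -26.83°.
θ = atan2( sin Δλ · cos φ₂ , cos φ₁ · sin φ₂ − sin φ₁ · cos φ₂ · cos Δλ )
  = atan2(-0.45122, -0.74485) = -148.793° → normalised to [0°, 360°): 211.207°.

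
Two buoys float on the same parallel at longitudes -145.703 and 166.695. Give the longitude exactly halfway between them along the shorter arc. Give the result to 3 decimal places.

Signed shortest Δλ from -145.703° to +166.695° is -47.602°.
Midpoint longitude = -145.703° + (-47.602°)/2 = -145.703° − 23.801° = -169.504°.
(The naïve average (-145.703 + +166.695)/2 = 10.496° is on the wrong side of the globe.)

-169.504°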